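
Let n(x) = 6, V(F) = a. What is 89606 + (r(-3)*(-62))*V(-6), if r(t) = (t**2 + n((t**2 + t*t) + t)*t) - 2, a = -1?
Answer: 88924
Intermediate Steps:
V(F) = -1
r(t) = -2 + t**2 + 6*t (r(t) = (t**2 + 6*t) - 2 = -2 + t**2 + 6*t)
89606 + (r(-3)*(-62))*V(-6) = 89606 + ((-2 + (-3)**2 + 6*(-3))*(-62))*(-1) = 89606 + ((-2 + 9 - 18)*(-62))*(-1) = 89606 - 11*(-62)*(-1) = 89606 + 682*(-1) = 89606 - 682 = 88924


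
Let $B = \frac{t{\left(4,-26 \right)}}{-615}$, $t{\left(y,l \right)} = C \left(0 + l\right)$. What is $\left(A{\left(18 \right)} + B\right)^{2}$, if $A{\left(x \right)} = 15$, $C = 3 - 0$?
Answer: $\frac{9616201}{42025} \approx 228.82$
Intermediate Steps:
$C = 3$ ($C = 3 + 0 = 3$)
$t{\left(y,l \right)} = 3 l$ ($t{\left(y,l \right)} = 3 \left(0 + l\right) = 3 l$)
$B = \frac{26}{205}$ ($B = \frac{3 \left(-26\right)}{-615} = \left(-78\right) \left(- \frac{1}{615}\right) = \frac{26}{205} \approx 0.12683$)
$\left(A{\left(18 \right)} + B\right)^{2} = \left(15 + \frac{26}{205}\right)^{2} = \left(\frac{3101}{205}\right)^{2} = \frac{9616201}{42025}$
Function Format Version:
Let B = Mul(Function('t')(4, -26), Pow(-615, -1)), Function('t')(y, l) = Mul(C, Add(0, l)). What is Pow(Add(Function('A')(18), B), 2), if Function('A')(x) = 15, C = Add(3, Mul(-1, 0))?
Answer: Rational(9616201, 42025) ≈ 228.82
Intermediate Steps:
C = 3 (C = Add(3, 0) = 3)
Function('t')(y, l) = Mul(3, l) (Function('t')(y, l) = Mul(3, Add(0, l)) = Mul(3, l))
B = Rational(26, 205) (B = Mul(Mul(3, -26), Pow(-615, -1)) = Mul(-78, Rational(-1, 615)) = Rational(26, 205) ≈ 0.12683)
Pow(Add(Function('A')(18), B), 2) = Pow(Add(15, Rational(26, 205)), 2) = Pow(Rational(3101, 205), 2) = Rational(9616201, 42025)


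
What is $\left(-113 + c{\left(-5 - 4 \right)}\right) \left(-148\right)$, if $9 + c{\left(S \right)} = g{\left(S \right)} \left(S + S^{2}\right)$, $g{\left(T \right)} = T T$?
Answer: $-845080$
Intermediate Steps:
$g{\left(T \right)} = T^{2}$
$c{\left(S \right)} = -9 + S^{2} \left(S + S^{2}\right)$
$\left(-113 + c{\left(-5 - 4 \right)}\right) \left(-148\right) = \left(-113 + \left(-9 + \left(-5 - 4\right)^{3} + \left(-5 - 4\right)^{4}\right)\right) \left(-148\right) = \left(-113 + \left(-9 + \left(-9\right)^{3} + \left(-9\right)^{4}\right)\right) \left(-148\right) = \left(-113 - -5823\right) \left(-148\right) = \left(-113 + 5823\right) \left(-148\right) = 5710 \left(-148\right) = -845080$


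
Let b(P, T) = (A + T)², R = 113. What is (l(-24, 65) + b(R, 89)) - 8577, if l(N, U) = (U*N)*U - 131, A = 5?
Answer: -101272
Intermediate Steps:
l(N, U) = -131 + N*U² (l(N, U) = (N*U)*U - 131 = N*U² - 131 = -131 + N*U²)
b(P, T) = (5 + T)²
(l(-24, 65) + b(R, 89)) - 8577 = ((-131 - 24*65²) + (5 + 89)²) - 8577 = ((-131 - 24*4225) + 94²) - 8577 = ((-131 - 101400) + 8836) - 8577 = (-101531 + 8836) - 8577 = -92695 - 8577 = -101272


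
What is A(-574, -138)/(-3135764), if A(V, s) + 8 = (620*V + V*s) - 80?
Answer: 69189/783941 ≈ 0.088258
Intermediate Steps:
A(V, s) = -88 + 620*V + V*s (A(V, s) = -8 + ((620*V + V*s) - 80) = -8 + (-80 + 620*V + V*s) = -88 + 620*V + V*s)
A(-574, -138)/(-3135764) = (-88 + 620*(-574) - 574*(-138))/(-3135764) = (-88 - 355880 + 79212)*(-1/3135764) = -276756*(-1/3135764) = 69189/783941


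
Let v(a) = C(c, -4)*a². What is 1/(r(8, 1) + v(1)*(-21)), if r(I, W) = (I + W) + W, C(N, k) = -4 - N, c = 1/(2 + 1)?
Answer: 1/101 ≈ 0.0099010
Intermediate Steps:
c = ⅓ (c = 1/3 = ⅓ ≈ 0.33333)
r(I, W) = I + 2*W
v(a) = -13*a²/3 (v(a) = (-4 - 1*⅓)*a² = (-4 - ⅓)*a² = -13*a²/3)
1/(r(8, 1) + v(1)*(-21)) = 1/((8 + 2*1) - 13/3*1²*(-21)) = 1/((8 + 2) - 13/3*1*(-21)) = 1/(10 - 13/3*(-21)) = 1/(10 + 91) = 1/101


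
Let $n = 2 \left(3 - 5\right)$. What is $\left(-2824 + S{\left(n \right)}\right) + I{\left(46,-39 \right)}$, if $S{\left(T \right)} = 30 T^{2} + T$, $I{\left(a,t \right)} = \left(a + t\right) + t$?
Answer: $-2380$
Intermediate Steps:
$n = -4$ ($n = 2 \left(-2\right) = -4$)
$I{\left(a,t \right)} = a + 2 t$
$S{\left(T \right)} = T + 30 T^{2}$
$\left(-2824 + S{\left(n \right)}\right) + I{\left(46,-39 \right)} = \left(-2824 - 4 \left(1 + 30 \left(-4\right)\right)\right) + \left(46 + 2 \left(-39\right)\right) = \left(-2824 - 4 \left(1 - 120\right)\right) + \left(46 - 78\right) = \left(-2824 - -476\right) - 32 = \left(-2824 + 476\right) - 32 = -2348 - 32 = -2380$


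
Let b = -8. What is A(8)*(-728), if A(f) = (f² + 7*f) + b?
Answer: -81536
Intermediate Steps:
A(f) = -8 + f² + 7*f (A(f) = (f² + 7*f) - 8 = -8 + f² + 7*f)
A(8)*(-728) = (-8 + 8² + 7*8)*(-728) = (-8 + 64 + 56)*(-728) = 112*(-728) = -81536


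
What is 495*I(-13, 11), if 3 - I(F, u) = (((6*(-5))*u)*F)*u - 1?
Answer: -23357070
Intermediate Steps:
I(F, u) = 4 + 30*F*u² (I(F, u) = 3 - ((((6*(-5))*u)*F)*u - 1) = 3 - (((-30*u)*F)*u - 1) = 3 - ((-30*F*u)*u - 1) = 3 - (-30*F*u² - 1) = 3 - (-1 - 30*F*u²) = 3 + (1 + 30*F*u²) = 4 + 30*F*u²)
495*I(-13, 11) = 495*(4 + 30*(-13)*11²) = 495*(4 + 30*(-13)*121) = 495*(4 - 47190) = 495*(-47186) = -23357070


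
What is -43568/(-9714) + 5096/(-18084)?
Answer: 10255294/2439833 ≈ 4.2033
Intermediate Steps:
-43568/(-9714) + 5096/(-18084) = -43568*(-1/9714) + 5096*(-1/18084) = 21784/4857 - 1274/4521 = 10255294/2439833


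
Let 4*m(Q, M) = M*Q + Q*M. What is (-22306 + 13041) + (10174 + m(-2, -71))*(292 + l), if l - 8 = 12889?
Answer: 135112040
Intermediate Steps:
l = 12897 (l = 8 + 12889 = 12897)
m(Q, M) = M*Q/2 (m(Q, M) = (M*Q + Q*M)/4 = (M*Q + M*Q)/4 = (2*M*Q)/4 = M*Q/2)
(-22306 + 13041) + (10174 + m(-2, -71))*(292 + l) = (-22306 + 13041) + (10174 + (½)*(-71)*(-2))*(292 + 12897) = -9265 + (10174 + 71)*13189 = -9265 + 10245*13189 = -9265 + 135121305 = 135112040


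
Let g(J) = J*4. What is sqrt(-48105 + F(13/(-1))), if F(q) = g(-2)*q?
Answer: I*sqrt(48001) ≈ 219.09*I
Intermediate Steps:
g(J) = 4*J
F(q) = -8*q (F(q) = (4*(-2))*q = -8*q)
sqrt(-48105 + F(13/(-1))) = sqrt(-48105 - 104/(-1)) = sqrt(-48105 - 104*(-1)) = sqrt(-48105 - 8*(-13)) = sqrt(-48105 + 104) = sqrt(-48001) = I*sqrt(48001)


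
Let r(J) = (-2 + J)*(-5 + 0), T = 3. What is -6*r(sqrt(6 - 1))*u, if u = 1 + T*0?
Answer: -60 + 30*sqrt(5) ≈ 7.0820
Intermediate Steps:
u = 1 (u = 1 + 3*0 = 1 + 0 = 1)
r(J) = 10 - 5*J (r(J) = (-2 + J)*(-5) = 10 - 5*J)
-6*r(sqrt(6 - 1))*u = -6*(10 - 5*sqrt(6 - 1)) = -6*(10 - 5*sqrt(5)) = -(60 - 30*sqrt(5)) = -60 + 30*sqrt(5)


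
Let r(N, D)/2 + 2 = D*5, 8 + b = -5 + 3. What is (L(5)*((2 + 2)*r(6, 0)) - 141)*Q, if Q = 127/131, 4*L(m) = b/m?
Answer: -16891/131 ≈ -128.94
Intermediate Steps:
b = -10 (b = -8 + (-5 + 3) = -8 - 2 = -10)
r(N, D) = -4 + 10*D (r(N, D) = -4 + 2*(D*5) = -4 + 2*(5*D) = -4 + 10*D)
L(m) = -5/(2*m) (L(m) = (-10/m)/4 = -5/(2*m))
Q = 127/131 (Q = 127*(1/131) = 127/131 ≈ 0.96947)
(L(5)*((2 + 2)*r(6, 0)) - 141)*Q = ((-5/2/5)*((2 + 2)*(-4 + 10*0)) - 141)*(127/131) = ((-5/2*⅕)*(4*(-4 + 0)) - 141)*(127/131) = (-2*(-4) - 141)*(127/131) = (-½*(-16) - 141)*(127/131) = (8 - 141)*(127/131) = -133*127/131 = -16891/131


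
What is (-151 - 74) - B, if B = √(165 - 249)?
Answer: -225 - 2*I*√21 ≈ -225.0 - 9.1651*I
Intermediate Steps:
B = 2*I*√21 (B = √(-84) = 2*I*√21 ≈ 9.1651*I)
(-151 - 74) - B = (-151 - 74) - 2*I*√21 = -225 - 2*I*√21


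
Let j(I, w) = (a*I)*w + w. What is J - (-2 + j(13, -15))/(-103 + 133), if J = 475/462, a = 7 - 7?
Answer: 614/385 ≈ 1.5948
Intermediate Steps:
a = 0
j(I, w) = w (j(I, w) = (0*I)*w + w = 0*w + w = 0 + w = w)
J = 475/462 (J = 475*(1/462) = 475/462 ≈ 1.0281)
J - (-2 + j(13, -15))/(-103 + 133) = 475/462 - (-2 - 15)/(-103 + 133) = 475/462 - (-17)/30 = 475/462 - 1*(-17/30) = 475/462 + 17/30 = 614/385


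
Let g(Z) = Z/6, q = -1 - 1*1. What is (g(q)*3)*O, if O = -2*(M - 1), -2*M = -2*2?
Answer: 2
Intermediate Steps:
M = 2 (M = -(-1)*2 = -½*(-4) = 2)
q = -2 (q = -1 - 1 = -2)
g(Z) = Z/6 (g(Z) = Z*(⅙) = Z/6)
O = -2 (O = -2*(2 - 1) = -2*1 = -2)
(g(q)*3)*O = (((⅙)*(-2))*3)*(-2) = -⅓*3*(-2) = -1*(-2) = 2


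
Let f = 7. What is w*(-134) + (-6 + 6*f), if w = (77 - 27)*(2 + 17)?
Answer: -127264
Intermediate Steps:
w = 950 (w = 50*19 = 950)
w*(-134) + (-6 + 6*f) = 950*(-134) + (-6 + 6*7) = -127300 + (-6 + 42) = -127300 + 36 = -127264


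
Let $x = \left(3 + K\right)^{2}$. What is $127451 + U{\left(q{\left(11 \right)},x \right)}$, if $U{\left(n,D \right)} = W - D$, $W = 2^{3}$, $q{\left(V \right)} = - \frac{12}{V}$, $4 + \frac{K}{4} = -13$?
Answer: $123234$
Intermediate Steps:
$K = -68$ ($K = -16 + 4 \left(-13\right) = -16 - 52 = -68$)
$W = 8$
$x = 4225$ ($x = \left(3 - 68\right)^{2} = \left(-65\right)^{2} = 4225$)
$U{\left(n,D \right)} = 8 - D$
$127451 + U{\left(q{\left(11 \right)},x \right)} = 127451 + \left(8 - 4225\right) = 127451 - 4217 = 123234$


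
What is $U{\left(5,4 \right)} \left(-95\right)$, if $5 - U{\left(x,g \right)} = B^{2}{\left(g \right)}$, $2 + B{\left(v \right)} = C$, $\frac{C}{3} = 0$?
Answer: $-95$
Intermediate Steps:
$C = 0$ ($C = 3 \cdot 0 = 0$)
$B{\left(v \right)} = -2$ ($B{\left(v \right)} = -2 + 0 = -2$)
$U{\left(x,g \right)} = 1$ ($U{\left(x,g \right)} = 5 - \left(-2\right)^{2} = 5 - 4 = 1$)
$U{\left(5,4 \right)} \left(-95\right) = 1 \left(-95\right) = -95$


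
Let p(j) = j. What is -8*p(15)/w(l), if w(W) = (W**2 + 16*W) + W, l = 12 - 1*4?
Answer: -3/5 ≈ -0.60000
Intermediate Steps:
l = 8 (l = 12 - 4 = 8)
w(W) = W**2 + 17*W
-8*p(15)/w(l) = -120/(8*(17 + 8)) = -120/(8*25) = -120/200 = -8*3/40 = -3/5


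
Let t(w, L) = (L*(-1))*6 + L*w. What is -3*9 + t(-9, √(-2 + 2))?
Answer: -27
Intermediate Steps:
t(w, L) = -6*L + L*w (t(w, L) = -L*6 + L*w = -6*L + L*w)
-3*9 + t(-9, √(-2 + 2)) = -3*9 + √(-2 + 2)*(-6 - 9) = -27 + √0*(-15) = -27 + 0*(-15) = -27 + 0 = -27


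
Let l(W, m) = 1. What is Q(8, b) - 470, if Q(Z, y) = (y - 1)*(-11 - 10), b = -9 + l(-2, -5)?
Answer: -281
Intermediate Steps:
b = -8 (b = -9 + 1 = -8)
Q(Z, y) = 21 - 21*y (Q(Z, y) = (-1 + y)*(-21) = 21 - 21*y)
Q(8, b) - 470 = (21 - 21*(-8)) - 470 = (21 + 168) - 470 = 189 - 470 = -281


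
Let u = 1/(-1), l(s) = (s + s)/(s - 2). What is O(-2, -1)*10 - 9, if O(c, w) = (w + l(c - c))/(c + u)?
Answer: -17/3 ≈ -5.6667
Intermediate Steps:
l(s) = 2*s/(-2 + s) (l(s) = (2*s)/(-2 + s) = 2*s/(-2 + s))
u = -1
O(c, w) = w/(-1 + c) (O(c, w) = (w + 2*(c - c)/(-2 + (c - c)))/(c - 1) = (w + 2*0/(-2 + 0))/(-1 + c) = (w + 2*0/(-2))/(-1 + c) = (w + 2*0*(-½))/(-1 + c) = (w + 0)/(-1 + c) = w/(-1 + c))
O(-2, -1)*10 - 9 = -1/(-1 - 2)*10 - 9 = -1/(-3)*10 - 9 = -1*(-⅓)*10 - 9 = (⅓)*10 - 9 = 10/3 - 9 = -17/3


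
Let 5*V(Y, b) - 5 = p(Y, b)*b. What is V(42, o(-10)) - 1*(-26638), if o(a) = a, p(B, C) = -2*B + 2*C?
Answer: 26847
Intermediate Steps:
V(Y, b) = 1 + b*(-2*Y + 2*b)/5 (V(Y, b) = 1 + ((-2*Y + 2*b)*b)/5 = 1 + (b*(-2*Y + 2*b))/5 = 1 + b*(-2*Y + 2*b)/5)
V(42, o(-10)) - 1*(-26638) = (1 - 2/5*(-10)*(42 - 1*(-10))) - 1*(-26638) = (1 - 2/5*(-10)*(42 + 10)) + 26638 = (1 - 2/5*(-10)*52) + 26638 = (1 + 208) + 26638 = 209 + 26638 = 26847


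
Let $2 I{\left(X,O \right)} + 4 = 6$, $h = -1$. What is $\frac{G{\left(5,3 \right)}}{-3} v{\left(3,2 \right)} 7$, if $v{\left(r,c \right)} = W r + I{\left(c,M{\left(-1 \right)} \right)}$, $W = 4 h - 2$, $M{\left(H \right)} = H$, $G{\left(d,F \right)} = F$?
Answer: $119$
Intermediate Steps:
$I{\left(X,O \right)} = 1$ ($I{\left(X,O \right)} = -2 + \frac{1}{2} \cdot 6 = -2 + 3 = 1$)
$W = -6$ ($W = 4 \left(-1\right) - 2 = -4 - 2 = -6$)
$v{\left(r,c \right)} = 1 - 6 r$ ($v{\left(r,c \right)} = - 6 r + 1 = 1 - 6 r$)
$\frac{G{\left(5,3 \right)}}{-3} v{\left(3,2 \right)} 7 = \frac{3}{-3} \left(1 - 18\right) 7 = 3 \left(- \frac{1}{3}\right) \left(1 - 18\right) 7 = \left(-1\right) \left(-17\right) 7 = 17 \cdot 7 = 119$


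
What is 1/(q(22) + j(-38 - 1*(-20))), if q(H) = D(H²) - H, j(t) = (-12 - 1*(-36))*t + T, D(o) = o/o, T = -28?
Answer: -1/481 ≈ -0.0020790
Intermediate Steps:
D(o) = 1
j(t) = -28 + 24*t (j(t) = (-12 - 1*(-36))*t - 28 = (-12 + 36)*t - 28 = 24*t - 28 = -28 + 24*t)
q(H) = 1 - H
1/(q(22) + j(-38 - 1*(-20))) = 1/((1 - 1*22) + (-28 + 24*(-38 - 1*(-20)))) = 1/((1 - 22) + (-28 + 24*(-38 + 20))) = 1/(-21 + (-28 + 24*(-18))) = 1/(-21 + (-28 - 432)) = 1/(-21 - 460) = 1/(-481) = -1/481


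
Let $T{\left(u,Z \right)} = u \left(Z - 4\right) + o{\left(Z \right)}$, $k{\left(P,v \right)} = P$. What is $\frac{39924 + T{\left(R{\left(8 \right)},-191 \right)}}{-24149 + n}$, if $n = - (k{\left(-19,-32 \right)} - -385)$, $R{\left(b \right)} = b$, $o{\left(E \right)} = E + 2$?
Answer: $- \frac{7635}{4903} \approx -1.5572$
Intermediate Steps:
$o{\left(E \right)} = 2 + E$
$T{\left(u,Z \right)} = 2 + Z + u \left(-4 + Z\right)$ ($T{\left(u,Z \right)} = u \left(Z - 4\right) + \left(2 + Z\right) = u \left(-4 + Z\right) + \left(2 + Z\right) = 2 + Z + u \left(-4 + Z\right)$)
$n = -366$ ($n = - (-19 - -385) = - (-19 + 385) = \left(-1\right) 366 = -366$)
$\frac{39924 + T{\left(R{\left(8 \right)},-191 \right)}}{-24149 + n} = \frac{39924 - 1749}{-24149 - 366} = \frac{39924 - 1749}{-24515} = \left(39924 - 1749\right) \left(- \frac{1}{24515}\right) = 38175 \left(- \frac{1}{24515}\right) = - \frac{7635}{4903}$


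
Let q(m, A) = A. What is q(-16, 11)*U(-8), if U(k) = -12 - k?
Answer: -44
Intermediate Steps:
q(-16, 11)*U(-8) = 11*(-12 - 1*(-8)) = 11*(-12 + 8) = 11*(-4) = -44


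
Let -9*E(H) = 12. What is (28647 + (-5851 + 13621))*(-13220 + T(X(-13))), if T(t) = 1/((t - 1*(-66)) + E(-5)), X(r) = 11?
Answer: -109285122729/227 ≈ -4.8143e+8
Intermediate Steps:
E(H) = -4/3 (E(H) = -1/9*12 = -4/3)
T(t) = 1/(194/3 + t) (T(t) = 1/((t - 1*(-66)) - 4/3) = 1/((t + 66) - 4/3) = 1/((66 + t) - 4/3) = 1/(194/3 + t))
(28647 + (-5851 + 13621))*(-13220 + T(X(-13))) = (28647 + (-5851 + 13621))*(-13220 + 3/(194 + 3*11)) = (28647 + 7770)*(-13220 + 3/(194 + 33)) = 36417*(-13220 + 3/227) = 36417*(-3000937/227) = -109285122729/227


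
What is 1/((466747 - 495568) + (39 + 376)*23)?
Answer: -1/19276 ≈ -5.1878e-5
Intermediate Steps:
1/((466747 - 495568) + (39 + 376)*23) = 1/(-28821 + 415*23) = 1/(-28821 + 9545) = 1/(-19276) = -1/19276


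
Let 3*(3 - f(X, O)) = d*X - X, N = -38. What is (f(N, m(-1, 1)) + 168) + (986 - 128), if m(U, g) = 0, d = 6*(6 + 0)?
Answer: 4417/3 ≈ 1472.3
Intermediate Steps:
d = 36 (d = 6*6 = 36)
f(X, O) = 3 - 35*X/3 (f(X, O) = 3 - (36*X - X)/3 = 3 - 35*X/3)
(f(N, m(-1, 1)) + 168) + (986 - 128) = ((3 - 35/3*(-38)) + 168) + (986 - 128) = ((3 + 1330/3) + 168) + 858 = (1339/3 + 168) + 858 = 1843/3 + 858 = 4417/3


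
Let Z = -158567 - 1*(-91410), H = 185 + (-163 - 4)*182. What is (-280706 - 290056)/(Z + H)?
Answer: 285381/48683 ≈ 5.8620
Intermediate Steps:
H = -30209 (H = 185 - 167*182 = 185 - 30394 = -30209)
Z = -67157 (Z = -158567 + 91410 = -67157)
(-280706 - 290056)/(Z + H) = (-280706 - 290056)/(-67157 - 30209) = -570762/(-97366) = -570762*(-1/97366) = 285381/48683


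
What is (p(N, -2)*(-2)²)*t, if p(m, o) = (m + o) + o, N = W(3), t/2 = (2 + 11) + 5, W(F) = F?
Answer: -144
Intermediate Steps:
t = 36 (t = 2*((2 + 11) + 5) = 2*(13 + 5) = 2*18 = 36)
N = 3
p(m, o) = m + 2*o
(p(N, -2)*(-2)²)*t = ((3 + 2*(-2))*(-2)²)*36 = ((3 - 4)*4)*36 = -1*4*36 = -4*36 = -144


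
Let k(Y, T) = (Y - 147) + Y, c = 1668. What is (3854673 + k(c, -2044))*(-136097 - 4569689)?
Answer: -18154272989532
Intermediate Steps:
k(Y, T) = -147 + 2*Y (k(Y, T) = (-147 + Y) + Y = -147 + 2*Y)
(3854673 + k(c, -2044))*(-136097 - 4569689) = (3854673 + (-147 + 2*1668))*(-136097 - 4569689) = (3854673 + (-147 + 3336))*(-4705786) = (3854673 + 3189)*(-4705786) = 3857862*(-4705786) = -18154272989532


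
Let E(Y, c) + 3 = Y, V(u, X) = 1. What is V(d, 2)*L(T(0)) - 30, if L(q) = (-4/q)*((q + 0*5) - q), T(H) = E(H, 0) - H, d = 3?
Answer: -30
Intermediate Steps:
E(Y, c) = -3 + Y
T(H) = -3 (T(H) = (-3 + H) - H = -3)
L(q) = 0 (L(q) = (-4/q)*((q + 0) - q) = (-4/q)*(q - q) = -4/q*0 = 0)
V(d, 2)*L(T(0)) - 30 = 1*0 - 30 = 0 - 30 = -30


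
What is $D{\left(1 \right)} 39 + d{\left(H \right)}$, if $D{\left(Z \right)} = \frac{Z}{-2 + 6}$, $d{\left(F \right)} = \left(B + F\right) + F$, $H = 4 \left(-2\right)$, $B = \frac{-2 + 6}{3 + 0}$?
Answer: $- \frac{59}{12} \approx -4.9167$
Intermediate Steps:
$B = \frac{4}{3} \approx 1.3333$
$H = -8$
$d{\left(F \right)} = \frac{4}{3} + 2 F$ ($d{\left(F \right)} = \left(\frac{4}{3} + F\right) + F = \frac{4}{3} + 2 F$)
$D{\left(Z \right)} = \frac{Z}{4}$
$D{\left(1 \right)} 39 + d{\left(H \right)} = \frac{1}{4} \cdot 1 \cdot 39 + \left(\frac{4}{3} + 2 \left(-8\right)\right) = \frac{1}{4} \cdot 39 + \left(\frac{4}{3} - 16\right) = \frac{39}{4} - \frac{44}{3} = - \frac{59}{12}$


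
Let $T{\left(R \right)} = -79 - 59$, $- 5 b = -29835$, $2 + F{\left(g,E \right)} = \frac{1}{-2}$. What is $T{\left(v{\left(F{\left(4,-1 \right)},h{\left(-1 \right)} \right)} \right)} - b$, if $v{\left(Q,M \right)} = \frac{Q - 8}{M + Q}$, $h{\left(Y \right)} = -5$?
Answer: $-6105$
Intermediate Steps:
$F{\left(g,E \right)} = - \frac{5}{2}$ ($F{\left(g,E \right)} = -2 + \frac{1}{-2} = -2 - \frac{1}{2} = - \frac{5}{2}$)
$v{\left(Q,M \right)} = \frac{-8 + Q}{M + Q}$
$b = 5967$ ($b = \left(- \frac{1}{5}\right) \left(-29835\right) = 5967$)
$T{\left(R \right)} = -138$ ($T{\left(R \right)} = -79 - 59 = -138$)
$T{\left(v{\left(F{\left(4,-1 \right)},h{\left(-1 \right)} \right)} \right)} - b = -138 - 5967 = -6105$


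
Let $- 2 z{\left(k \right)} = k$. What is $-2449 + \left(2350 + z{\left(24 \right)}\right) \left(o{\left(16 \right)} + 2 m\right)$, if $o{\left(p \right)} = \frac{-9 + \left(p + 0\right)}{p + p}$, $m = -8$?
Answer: $- \frac{629529}{16} \approx -39346.0$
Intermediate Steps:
$z{\left(k \right)} = - \frac{k}{2}$
$o{\left(p \right)} = \frac{-9 + p}{2 p}$
$-2449 + \left(2350 + z{\left(24 \right)}\right) \left(o{\left(16 \right)} + 2 m\right) = -2449 + \left(2350 - 12\right) \left(\frac{-9 + 16}{2 \cdot 16} + 2 \left(-8\right)\right) = -2449 + \left(2350 - 12\right) \left(\frac{1}{2} \cdot \frac{1}{16} \cdot 7 - 16\right) = -2449 + 2338 \left(\frac{7}{32} - 16\right) = -2449 + 2338 \left(- \frac{505}{32}\right) = -2449 - \frac{590345}{16} = - \frac{629529}{16}$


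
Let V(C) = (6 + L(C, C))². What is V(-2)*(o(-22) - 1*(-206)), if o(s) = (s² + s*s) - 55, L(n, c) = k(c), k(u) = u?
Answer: 17904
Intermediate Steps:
L(n, c) = c
V(C) = (6 + C)²
o(s) = -55 + 2*s² (o(s) = (s² + s²) - 55 = 2*s² - 55 = -55 + 2*s²)
V(-2)*(o(-22) - 1*(-206)) = (6 - 2)²*((-55 + 2*(-22)²) - 1*(-206)) = 4²*((-55 + 2*484) + 206) = 16*((-55 + 968) + 206) = 16*(913 + 206) = 16*1119 = 17904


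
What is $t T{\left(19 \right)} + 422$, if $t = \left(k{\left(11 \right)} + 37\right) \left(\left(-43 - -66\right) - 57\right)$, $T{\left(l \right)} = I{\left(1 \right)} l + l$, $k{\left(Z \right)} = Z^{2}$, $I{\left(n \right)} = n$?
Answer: $-203714$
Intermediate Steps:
$T{\left(l \right)} = 2 l$ ($T{\left(l \right)} = 1 l + l = l + l = 2 l$)
$t = -5372$ ($t = \left(11^{2} + 37\right) \left(\left(-43 - -66\right) - 57\right) = \left(121 + 37\right) \left(\left(-43 + 66\right) - 57\right) = 158 \left(23 - 57\right) = 158 \left(-34\right) = -5372$)
$t T{\left(19 \right)} + 422 = - 5372 \cdot 2 \cdot 19 + 422 = \left(-5372\right) 38 + 422 = -204136 + 422 = -203714$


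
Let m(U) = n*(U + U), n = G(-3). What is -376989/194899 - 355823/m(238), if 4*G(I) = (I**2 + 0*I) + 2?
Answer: -69843025478/255122791 ≈ -273.76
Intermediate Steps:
G(I) = 1/2 + I**2/4 (G(I) = ((I**2 + 0*I) + 2)/4 = ((I**2 + 0) + 2)/4 = (I**2 + 2)/4 = (2 + I**2)/4 = 1/2 + I**2/4)
n = 11/4 (n = 1/2 + (1/4)*(-3)**2 = 1/2 + (1/4)*9 = 1/2 + 9/4 = 11/4 ≈ 2.7500)
m(U) = 11*U/2 (m(U) = 11*(U + U)/4 = 11*(2*U)/4 = 11*U/2)
-376989/194899 - 355823/m(238) = -376989/194899 - 355823/((11/2)*238) = -376989*1/194899 - 355823/1309 = -376989/194899 - 355823*1/1309 = -376989/194899 - 355823/1309 = -69843025478/255122791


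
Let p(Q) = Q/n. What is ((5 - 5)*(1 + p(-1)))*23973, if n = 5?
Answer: 0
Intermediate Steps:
p(Q) = Q/5
((5 - 5)*(1 + p(-1)))*23973 = ((5 - 5)*(1 + (1/5)*(-1)))*23973 = (0*(1 - 1/5))*23973 = (0*(4/5))*23973 = 0*23973 = 0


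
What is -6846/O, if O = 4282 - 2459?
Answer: -6846/1823 ≈ -3.7553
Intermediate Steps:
O = 1823
-6846/O = -6846/1823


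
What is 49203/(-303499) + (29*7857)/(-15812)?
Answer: -9990165069/685560884 ≈ -14.572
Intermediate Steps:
49203/(-303499) + (29*7857)/(-15812) = 49203*(-1/303499) + 227853*(-1/15812) = -7029/43357 - 227853/15812 = -9990165069/685560884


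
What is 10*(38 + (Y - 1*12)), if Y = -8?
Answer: 180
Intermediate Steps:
10*(38 + (Y - 1*12)) = 10*(38 + (-8 - 1*12)) = 10*(38 + (-8 - 12)) = 10*(38 - 20) = 10*18 = 180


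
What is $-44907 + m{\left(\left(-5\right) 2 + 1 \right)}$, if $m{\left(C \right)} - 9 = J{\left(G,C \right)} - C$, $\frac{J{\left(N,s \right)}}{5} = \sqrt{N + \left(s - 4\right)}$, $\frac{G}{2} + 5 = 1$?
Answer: $-44889 + 5 i \sqrt{21} \approx -44889.0 + 22.913 i$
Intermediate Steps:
$G = -8$ ($G = -10 + 2 \cdot 1 = -10 + 2 = -8$)
$J{\left(N,s \right)} = 5 \sqrt{-4 + N + s}$ ($J{\left(N,s \right)} = 5 \sqrt{N + \left(s - 4\right)} = 5 \sqrt{N + \left(-4 + s\right)} = 5 \sqrt{-4 + N + s}$)
$m{\left(C \right)} = 9 - C + 5 \sqrt{-12 + C}$ ($m{\left(C \right)} = 9 - \left(C - 5 \sqrt{-4 - 8 + C}\right) = 9 - \left(C - 5 \sqrt{-12 + C}\right) = 9 - C + 5 \sqrt{-12 + C}$)
$-44907 + m{\left(\left(-5\right) 2 + 1 \right)} = -44907 + \left(9 - \left(\left(-5\right) 2 + 1\right) + 5 \sqrt{-12 + \left(\left(-5\right) 2 + 1\right)}\right) = -44907 + \left(9 - \left(-10 + 1\right) + 5 \sqrt{-12 + \left(-10 + 1\right)}\right) = -44907 + \left(9 - -9 + 5 \sqrt{-12 - 9}\right) = -44907 + \left(9 + 9 + 5 \sqrt{-21}\right) = -44907 + \left(9 + 9 + 5 i \sqrt{21}\right) = -44907 + \left(18 + 5 i \sqrt{21}\right) = -44889 + 5 i \sqrt{21}$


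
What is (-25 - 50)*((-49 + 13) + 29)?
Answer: 525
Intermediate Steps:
(-25 - 50)*((-49 + 13) + 29) = -75*(-36 + 29) = -75*(-7) = 525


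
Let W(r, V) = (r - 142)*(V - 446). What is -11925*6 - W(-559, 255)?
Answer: -205441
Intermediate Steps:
W(r, V) = (-446 + V)*(-142 + r) (W(r, V) = (-142 + r)*(-446 + V) = (-446 + V)*(-142 + r))
-11925*6 - W(-559, 255) = -11925*6 - (63332 - 446*(-559) - 142*255 + 255*(-559)) = -71550 - (63332 + 249314 - 36210 - 142545) = -71550 - 1*133891 = -71550 - 133891 = -205441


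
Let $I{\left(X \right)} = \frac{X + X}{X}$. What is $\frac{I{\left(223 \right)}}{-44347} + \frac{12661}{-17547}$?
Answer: $- \frac{561512461}{778156809} \approx -0.72159$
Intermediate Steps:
$I{\left(X \right)} = 2$ ($I{\left(X \right)} = \frac{2 X}{X} = 2$)
$\frac{I{\left(223 \right)}}{-44347} + \frac{12661}{-17547} = \frac{2}{-44347} + \frac{12661}{-17547} = 2 \left(- \frac{1}{44347}\right) + 12661 \left(- \frac{1}{17547}\right) = - \frac{2}{44347} - \frac{12661}{17547} = - \frac{561512461}{778156809}$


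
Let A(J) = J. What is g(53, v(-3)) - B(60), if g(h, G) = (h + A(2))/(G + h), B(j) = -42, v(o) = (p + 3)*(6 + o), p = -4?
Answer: 431/10 ≈ 43.100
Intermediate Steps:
v(o) = -6 - o (v(o) = (-4 + 3)*(6 + o) = -(6 + o) = -6 - o)
g(h, G) = (2 + h)/(G + h) (g(h, G) = (h + 2)/(G + h) = (2 + h)/(G + h))
g(53, v(-3)) - B(60) = (2 + 53)/((-6 - 1*(-3)) + 53) - 1*(-42) = 55/((-6 + 3) + 53) + 42 = 55/(-3 + 53) + 42 = 55/50 + 42 = (1/50)*55 + 42 = 11/10 + 42 = 431/10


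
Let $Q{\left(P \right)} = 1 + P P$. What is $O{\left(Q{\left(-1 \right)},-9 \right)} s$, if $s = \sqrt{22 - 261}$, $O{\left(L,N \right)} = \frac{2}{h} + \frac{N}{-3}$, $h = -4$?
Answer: $\frac{5 i \sqrt{239}}{2} \approx 38.649 i$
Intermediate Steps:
$Q{\left(P \right)} = 1 + P^{2}$
$O{\left(L,N \right)} = - \frac{1}{2} - \frac{N}{3}$ ($O{\left(L,N \right)} = \frac{2}{-4} + \frac{N}{-3} = 2 \left(- \frac{1}{4}\right) + N \left(- \frac{1}{3}\right) = - \frac{1}{2} - \frac{N}{3}$)
$s = i \sqrt{239}$ ($s = \sqrt{-239} = i \sqrt{239} \approx 15.46 i$)
$O{\left(Q{\left(-1 \right)},-9 \right)} s = \left(- \frac{1}{2} - -3\right) i \sqrt{239} = \left(- \frac{1}{2} + 3\right) i \sqrt{239} = \frac{5 i \sqrt{239}}{2}$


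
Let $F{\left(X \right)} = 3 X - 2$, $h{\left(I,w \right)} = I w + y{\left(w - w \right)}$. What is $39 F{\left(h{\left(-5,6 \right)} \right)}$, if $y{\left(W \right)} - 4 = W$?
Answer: $-3120$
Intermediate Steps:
$y{\left(W \right)} = 4 + W$
$h{\left(I,w \right)} = 4 + I w$ ($h{\left(I,w \right)} = I w + \left(4 + \left(w - w\right)\right) = I w + \left(4 + 0\right) = I w + 4 = 4 + I w$)
$F{\left(X \right)} = -2 + 3 X$
$39 F{\left(h{\left(-5,6 \right)} \right)} = 39 \left(-2 + 3 \left(4 - 30\right)\right) = 39 \left(-2 + 3 \left(-26\right)\right) = 39 \left(-2 - 78\right) = 39 \left(-80\right) = -3120$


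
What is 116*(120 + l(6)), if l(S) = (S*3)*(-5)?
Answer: 3480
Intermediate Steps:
l(S) = -15*S (l(S) = (3*S)*(-5) = -15*S)
116*(120 + l(6)) = 116*(120 - 15*6) = 116*(120 - 90) = 116*30 = 3480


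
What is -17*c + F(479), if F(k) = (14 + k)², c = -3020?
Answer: 294389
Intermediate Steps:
-17*c + F(479) = -17*(-3020) + (14 + 479)² = 51340 + 493² = 51340 + 243049 = 294389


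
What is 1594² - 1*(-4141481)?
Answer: 6682317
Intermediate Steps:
1594² - 1*(-4141481) = 2540836 + 4141481 = 6682317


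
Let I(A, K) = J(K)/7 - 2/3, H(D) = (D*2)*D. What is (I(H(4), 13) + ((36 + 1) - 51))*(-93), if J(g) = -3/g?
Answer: 124403/91 ≈ 1367.1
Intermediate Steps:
H(D) = 2*D**2 (H(D) = (2*D)*D = 2*D**2)
I(A, K) = -2/3 - 3/(7*K) (I(A, K) = -3/K/7 - 2/3 = -3/K*(1/7) - 2*1/3 = -3/(7*K) - 2/3 = -2/3 - 3/(7*K))
(I(H(4), 13) + ((36 + 1) - 51))*(-93) = ((1/21)*(-9 - 14*13)/13 + ((36 + 1) - 51))*(-93) = ((1/21)*(1/13)*(-9 - 182) + (37 - 51))*(-93) = ((1/21)*(1/13)*(-191) - 14)*(-93) = (-191/273 - 14)*(-93) = -4013/273*(-93) = 124403/91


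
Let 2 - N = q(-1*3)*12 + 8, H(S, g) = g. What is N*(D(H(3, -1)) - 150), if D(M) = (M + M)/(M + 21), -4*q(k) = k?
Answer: 4503/2 ≈ 2251.5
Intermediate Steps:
q(k) = -k/4
N = -15 (N = 2 - (-(-1)*3/4*12 + 8) = 2 - (-¼*(-3)*12 + 8) = 2 - ((¾)*12 + 8) = 2 - (9 + 8) = 2 - 1*17 = 2 - 17 = -15)
D(M) = 2*M/(21 + M) (D(M) = (2*M)/(21 + M) = 2*M/(21 + M))
N*(D(H(3, -1)) - 150) = -15*(2*(-1)/(21 - 1) - 150) = -15*(2*(-1)/20 - 150) = -15*(2*(-1)*(1/20) - 150) = -15*(-⅒ - 150) = -15*(-1501/10) = 4503/2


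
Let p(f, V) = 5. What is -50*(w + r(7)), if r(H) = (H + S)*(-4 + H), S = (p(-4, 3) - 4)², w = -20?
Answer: -200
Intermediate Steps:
S = 1 (S = (5 - 4)² = 1² = 1)
r(H) = (1 + H)*(-4 + H) (r(H) = (H + 1)*(-4 + H) = (1 + H)*(-4 + H))
-50*(w + r(7)) = -50*(-20 + (-4 + 7² - 3*7)) = -50*(-20 + (-4 + 49 - 21)) = -50*(-20 + 24) = -50*4 = -200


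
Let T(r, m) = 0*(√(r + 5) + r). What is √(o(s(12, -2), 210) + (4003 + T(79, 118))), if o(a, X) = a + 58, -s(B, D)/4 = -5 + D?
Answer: √4089 ≈ 63.945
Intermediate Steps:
s(B, D) = 20 - 4*D (s(B, D) = -4*(-5 + D) = 20 - 4*D)
T(r, m) = 0 (T(r, m) = 0*(√(5 + r) + r) = 0*(r + √(5 + r)) = 0)
o(a, X) = 58 + a
√(o(s(12, -2), 210) + (4003 + T(79, 118))) = √((58 + (20 - 4*(-2))) + (4003 + 0)) = √((58 + (20 + 8)) + 4003) = √((58 + 28) + 4003) = √(86 + 4003) = √4089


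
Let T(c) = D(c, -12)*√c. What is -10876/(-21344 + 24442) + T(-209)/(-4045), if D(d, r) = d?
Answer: -5438/1549 + 209*I*√209/4045 ≈ -3.5107 + 0.74697*I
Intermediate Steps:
T(c) = c^(3/2) (T(c) = c*√c = c^(3/2))
-10876/(-21344 + 24442) + T(-209)/(-4045) = -10876/(-21344 + 24442) + (-209)^(3/2)/(-4045) = -10876/3098 - 209*I*√209*(-1/4045) = -10876*1/3098 + 209*I*√209/4045 = -5438/1549 + 209*I*√209/4045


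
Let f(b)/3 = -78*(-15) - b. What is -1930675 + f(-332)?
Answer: -1926169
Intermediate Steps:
f(b) = 3510 - 3*b (f(b) = 3*(-78*(-15) - b) = 3*(1170 - b) = 3510 - 3*b)
-1930675 + f(-332) = -1930675 + (3510 - 3*(-332)) = -1930675 + (3510 + 996) = -1930675 + 4506 = -1926169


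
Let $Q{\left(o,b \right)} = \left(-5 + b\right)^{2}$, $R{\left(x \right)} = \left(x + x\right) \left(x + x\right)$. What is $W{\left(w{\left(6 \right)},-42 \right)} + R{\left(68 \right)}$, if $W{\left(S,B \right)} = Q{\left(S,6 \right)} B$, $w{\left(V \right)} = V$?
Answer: $18454$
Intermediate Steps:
$R{\left(x \right)} = 4 x^{2}$ ($R{\left(x \right)} = 2 x 2 x = 4 x^{2}$)
$W{\left(S,B \right)} = B$ ($W{\left(S,B \right)} = \left(-5 + 6\right)^{2} B = 1^{2} B = 1 B = B$)
$W{\left(w{\left(6 \right)},-42 \right)} + R{\left(68 \right)} = -42 + 4 \cdot 68^{2} = -42 + 4 \cdot 4624 = -42 + 18496 = 18454$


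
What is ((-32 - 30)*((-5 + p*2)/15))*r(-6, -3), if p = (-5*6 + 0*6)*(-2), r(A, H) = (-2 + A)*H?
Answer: -11408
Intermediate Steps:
r(A, H) = H*(-2 + A)
p = 60 (p = (-30 + 0)*(-2) = -30*(-2) = 60)
((-32 - 30)*((-5 + p*2)/15))*r(-6, -3) = ((-32 - 30)*((-5 + 60*2)/15))*(-3*(-2 - 6)) = (-62*(-5 + 120)/15)*(-3*(-8)) = -7130/15*24 = -62*23/3*24 = -1426/3*24 = -11408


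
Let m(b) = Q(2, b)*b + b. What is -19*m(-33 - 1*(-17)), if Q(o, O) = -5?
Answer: -1216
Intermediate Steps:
m(b) = -4*b (m(b) = -5*b + b = -4*b)
-19*m(-33 - 1*(-17)) = -(-76)*(-33 - 1*(-17)) = -(-76)*(-33 + 17) = -(-76)*(-16) = -19*64 = -1216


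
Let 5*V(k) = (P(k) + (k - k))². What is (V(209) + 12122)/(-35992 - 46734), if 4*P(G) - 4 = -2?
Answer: -242441/1654520 ≈ -0.14653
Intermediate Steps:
P(G) = ½ (P(G) = 1 + (¼)*(-2) = 1 - ½ = ½)
V(k) = 1/20 (V(k) = (½ + (k - k))²/5 = (½ + 0)²/5 = (½)²/5 = (⅕)*(¼) = 1/20)
(V(209) + 12122)/(-35992 - 46734) = (1/20 + 12122)/(-35992 - 46734) = (242441/20)/(-82726) = (242441/20)*(-1/82726) = -242441/1654520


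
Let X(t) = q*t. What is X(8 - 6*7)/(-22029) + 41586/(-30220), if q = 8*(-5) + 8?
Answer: -474488677/332858190 ≈ -1.4255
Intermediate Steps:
q = -32 (q = -40 + 8 = -32)
X(t) = -32*t
X(8 - 6*7)/(-22029) + 41586/(-30220) = -32*(8 - 6*7)/(-22029) + 41586/(-30220) = -32*(8 - 42)*(-1/22029) + 41586*(-1/30220) = -32*(-34)*(-1/22029) - 20793/15110 = 1088*(-1/22029) - 20793/15110 = -1088/22029 - 20793/15110 = -474488677/332858190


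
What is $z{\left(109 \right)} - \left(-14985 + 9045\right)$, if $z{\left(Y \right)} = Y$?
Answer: $6049$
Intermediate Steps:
$z{\left(109 \right)} - \left(-14985 + 9045\right) = 109 - \left(-14985 + 9045\right) = 109 - -5940 = 109 + 5940 = 6049$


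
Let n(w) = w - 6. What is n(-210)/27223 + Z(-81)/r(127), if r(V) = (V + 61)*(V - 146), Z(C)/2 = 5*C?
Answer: 10639539/48620278 ≈ 0.21883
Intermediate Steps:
n(w) = -6 + w
Z(C) = 10*C (Z(C) = 2*(5*C) = 10*C)
r(V) = (-146 + V)*(61 + V) (r(V) = (61 + V)*(-146 + V) = (-146 + V)*(61 + V))
n(-210)/27223 + Z(-81)/r(127) = (-6 - 210)/27223 + (10*(-81))/(-8906 + 127² - 85*127) = -216*1/27223 - 810/(-8906 + 16129 - 10795) = -216/27223 - 810/(-3572) = -216/27223 - 810*(-1/3572) = -216/27223 + 405/1786 = 10639539/48620278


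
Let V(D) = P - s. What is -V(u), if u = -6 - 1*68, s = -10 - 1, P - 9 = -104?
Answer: 84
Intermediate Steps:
P = -95 (P = 9 - 104 = -95)
s = -11
u = -74 (u = -6 - 68 = -74)
V(D) = -84 (V(D) = -95 - 1*(-11) = -95 + 11 = -84)
-V(u) = -1*(-84) = 84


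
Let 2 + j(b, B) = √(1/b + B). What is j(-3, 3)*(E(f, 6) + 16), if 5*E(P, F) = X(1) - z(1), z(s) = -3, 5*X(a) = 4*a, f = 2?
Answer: -838/25 + 838*√6/75 ≈ -6.1510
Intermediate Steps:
X(a) = 4*a/5 (X(a) = (4*a)/5 = 4*a/5)
E(P, F) = 19/25 (E(P, F) = ((⅘)*1 - 1*(-3))/5 = (⅘ + 3)/5 = (⅕)*(19/5) = 19/25)
j(b, B) = -2 + √(B + 1/b) (j(b, B) = -2 + √(1/b + B) = -2 + √(B + 1/b))
j(-3, 3)*(E(f, 6) + 16) = (-2 + √(3 + 1/(-3)))*(19/25 + 16) = (-2 + √(3 - ⅓))*(419/25) = (-2 + √(8/3))*(419/25) = (-2 + 2*√6/3)*(419/25) = -838/25 + 838*√6/75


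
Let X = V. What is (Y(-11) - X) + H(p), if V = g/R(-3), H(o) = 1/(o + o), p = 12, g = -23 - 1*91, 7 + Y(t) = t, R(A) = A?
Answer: -1343/24 ≈ -55.958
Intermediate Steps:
Y(t) = -7 + t
g = -114 (g = -23 - 91 = -114)
H(o) = 1/(2*o)
V = 38 (V = -114/(-3) = -114*(-1/3) = 38)
X = 38
(Y(-11) - X) + H(p) = ((-7 - 11) - 1*38) + (1/2)/12 = (-18 - 38) + (1/2)*(1/12) = -56 + 1/24 = -1343/24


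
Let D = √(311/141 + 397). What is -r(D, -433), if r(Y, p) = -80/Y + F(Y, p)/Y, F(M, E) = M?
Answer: -1 + 10*√496038/1759 ≈ 3.0040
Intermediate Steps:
D = 4*√496038/141 (D = √(311*(1/141) + 397) = √(311/141 + 397) = √(56288/141) = 4*√496038/141 ≈ 19.980)
r(Y, p) = 1 - 80/Y (r(Y, p) = -80/Y + Y/Y = -80/Y + 1 = 1 - 80/Y)
-r(D, -433) = -(-80 + 4*√496038/141)/(4*√496038/141) = -√496038/14072*(-80 + 4*√496038/141) = -√496038*(-80 + 4*√496038/141)/14072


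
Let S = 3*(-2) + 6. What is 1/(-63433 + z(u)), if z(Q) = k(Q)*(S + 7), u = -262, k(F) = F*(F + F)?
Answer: 1/897583 ≈ 1.1141e-6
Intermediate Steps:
k(F) = 2*F² (k(F) = F*(2*F) = 2*F²)
S = 0 (S = -6 + 6 = 0)
z(Q) = 14*Q² (z(Q) = (2*Q²)*(0 + 7) = (2*Q²)*7 = 14*Q²)
1/(-63433 + z(u)) = 1/(-63433 + 14*(-262)²) = 1/(-63433 + 14*68644) = 1/(-63433 + 961016) = 1/897583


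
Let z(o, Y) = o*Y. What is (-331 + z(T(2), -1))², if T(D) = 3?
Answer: 111556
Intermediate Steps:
z(o, Y) = Y*o
(-331 + z(T(2), -1))² = (-331 - 1*3)² = (-331 - 3)² = (-334)² = 111556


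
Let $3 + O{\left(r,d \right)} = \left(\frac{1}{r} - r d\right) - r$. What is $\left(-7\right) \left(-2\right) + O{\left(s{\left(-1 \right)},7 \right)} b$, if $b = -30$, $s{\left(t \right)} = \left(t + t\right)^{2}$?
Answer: $\frac{2113}{2} \approx 1056.5$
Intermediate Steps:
$s{\left(t \right)} = 4 t^{2}$ ($s{\left(t \right)} = \left(2 t\right)^{2} = 4 t^{2}$)
$O{\left(r,d \right)} = -3 + \frac{1}{r} - r - d r$ ($O{\left(r,d \right)} = -3 - \left(r - \frac{1}{r} + r d\right) = -3 - \left(r - \frac{1}{r} + d r\right) = -3 + \frac{1}{r} - r - d r$)
$\left(-7\right) \left(-2\right) + O{\left(s{\left(-1 \right)},7 \right)} b = \left(-7\right) \left(-2\right) + \left(-3 + \frac{1}{4 \left(-1\right)^{2}} - 4 \left(-1\right)^{2} - 7 \cdot 4 \left(-1\right)^{2}\right) \left(-30\right) = 14 + \left(-3 + \frac{1}{4 \cdot 1} - 4 \cdot 1 - 7 \cdot 4 \cdot 1\right) \left(-30\right) = 14 + \left(-3 + \frac{1}{4} - 4 - 7 \cdot 4\right) \left(-30\right) = 14 + \left(-3 + \frac{1}{4} - 4 - 28\right) \left(-30\right) = 14 - - \frac{2085}{2} = 14 + \frac{2085}{2} = \frac{2113}{2}$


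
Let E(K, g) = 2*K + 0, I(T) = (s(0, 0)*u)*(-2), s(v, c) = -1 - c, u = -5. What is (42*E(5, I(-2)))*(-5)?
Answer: -2100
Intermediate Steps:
I(T) = -10 (I(T) = ((-1 - 1*0)*(-5))*(-2) = ((-1 + 0)*(-5))*(-2) = -1*(-5)*(-2) = 5*(-2) = -10)
E(K, g) = 2*K
(42*E(5, I(-2)))*(-5) = (42*(2*5))*(-5) = (42*10)*(-5) = 420*(-5) = -2100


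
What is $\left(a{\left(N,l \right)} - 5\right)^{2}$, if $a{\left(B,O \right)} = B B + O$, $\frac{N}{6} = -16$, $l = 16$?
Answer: $85137529$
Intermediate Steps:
$N = -96$ ($N = 6 \left(-16\right) = -96$)
$a{\left(B,O \right)} = O + B^{2}$ ($a{\left(B,O \right)} = B^{2} + O = O + B^{2}$)
$\left(a{\left(N,l \right)} - 5\right)^{2} = \left(\left(16 + \left(-96\right)^{2}\right) - 5\right)^{2} = \left(\left(16 + 9216\right) - 5\right)^{2} = \left(9232 - 5\right)^{2} = 9227^{2} = 85137529$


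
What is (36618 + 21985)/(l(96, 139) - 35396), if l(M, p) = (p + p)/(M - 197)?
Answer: -5918903/3575274 ≈ -1.6555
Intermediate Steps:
l(M, p) = 2*p/(-197 + M) (l(M, p) = (2*p)/(-197 + M) = 2*p/(-197 + M))
(36618 + 21985)/(l(96, 139) - 35396) = (36618 + 21985)/(2*139/(-197 + 96) - 35396) = 58603/(2*139/(-101) - 35396) = 58603/(2*139*(-1/101) - 35396) = 58603/(-278/101 - 35396) = 58603/(-3575274/101) = 58603*(-101/3575274) = -5918903/3575274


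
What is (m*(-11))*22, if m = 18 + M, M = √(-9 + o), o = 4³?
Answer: -4356 - 242*√55 ≈ -6150.7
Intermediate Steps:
o = 64
M = √55 (M = √(-9 + 64) = √55 ≈ 7.4162)
m = 18 + √55 ≈ 25.416
(m*(-11))*22 = ((18 + √55)*(-11))*22 = (-198 - 11*√55)*22 = -4356 - 242*√55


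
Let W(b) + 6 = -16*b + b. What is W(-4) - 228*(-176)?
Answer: 40182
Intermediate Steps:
W(b) = -6 - 15*b (W(b) = -6 + (-16*b + b) = -6 - 15*b)
W(-4) - 228*(-176) = (-6 - 15*(-4)) - 228*(-176) = (-6 + 60) + 40128 = 54 + 40128 = 40182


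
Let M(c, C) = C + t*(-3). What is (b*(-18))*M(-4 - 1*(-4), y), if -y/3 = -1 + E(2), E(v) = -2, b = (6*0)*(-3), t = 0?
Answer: 0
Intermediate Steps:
b = 0 (b = 0*(-3) = 0)
y = 9 (y = -3*(-1 - 2) = -3*(-3) = 9)
M(c, C) = C (M(c, C) = C + 0*(-3) = C + 0 = C)
(b*(-18))*M(-4 - 1*(-4), y) = (0*(-18))*9 = 0*9 = 0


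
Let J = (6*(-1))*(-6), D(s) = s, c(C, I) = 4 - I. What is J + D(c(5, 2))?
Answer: 38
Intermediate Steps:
J = 36 (J = -6*(-6) = 36)
J + D(c(5, 2)) = 36 + (4 - 1*2) = 36 + (4 - 2) = 36 + 2 = 38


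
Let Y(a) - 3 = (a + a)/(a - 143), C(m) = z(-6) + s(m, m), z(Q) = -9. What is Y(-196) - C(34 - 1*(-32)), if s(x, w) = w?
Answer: -17914/339 ≈ -52.844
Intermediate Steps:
C(m) = -9 + m
Y(a) = 3 + 2*a/(-143 + a) (Y(a) = 3 + (a + a)/(a - 143) = 3 + (2*a)/(-143 + a) = 3 + 2*a/(-143 + a))
Y(-196) - C(34 - 1*(-32)) = (-429 + 5*(-196))/(-143 - 196) - (-9 + (34 - 1*(-32))) = (-429 - 980)/(-339) - (-9 + (34 + 32)) = -1/339*(-1409) - (-9 + 66) = 1409/339 - 1*57 = 1409/339 - 57 = -17914/339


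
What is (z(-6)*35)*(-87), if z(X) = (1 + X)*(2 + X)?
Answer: -60900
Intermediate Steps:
(z(-6)*35)*(-87) = ((2 + (-6)² + 3*(-6))*35)*(-87) = ((2 + 36 - 18)*35)*(-87) = (20*35)*(-87) = 700*(-87) = -60900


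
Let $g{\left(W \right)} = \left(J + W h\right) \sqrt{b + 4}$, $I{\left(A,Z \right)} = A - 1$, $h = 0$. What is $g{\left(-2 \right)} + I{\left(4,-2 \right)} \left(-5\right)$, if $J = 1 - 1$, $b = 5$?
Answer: $-15$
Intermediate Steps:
$I{\left(A,Z \right)} = -1 + A$ ($I{\left(A,Z \right)} = A - 1 = -1 + A$)
$J = 0$
$g{\left(W \right)} = 0$ ($g{\left(W \right)} = \left(0 + W 0\right) \sqrt{5 + 4} = \left(0 + 0\right) \sqrt{9} = 0 \cdot 3 = 0$)
$g{\left(-2 \right)} + I{\left(4,-2 \right)} \left(-5\right) = 0 + \left(-1 + 4\right) \left(-5\right) = 0 + 3 \left(-5\right) = 0 - 15 = -15$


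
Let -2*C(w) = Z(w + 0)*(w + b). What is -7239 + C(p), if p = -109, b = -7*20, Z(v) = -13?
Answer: -17715/2 ≈ -8857.5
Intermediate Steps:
b = -140
C(w) = -910 + 13*w/2 (C(w) = -(-13)*(w - 140)/2 = -(-13)*(-140 + w)/2 = -(1820 - 13*w)/2 = -910 + 13*w/2)
-7239 + C(p) = -7239 + (-910 + (13/2)*(-109)) = -7239 + (-910 - 1417/2) = -7239 - 3237/2 = -17715/2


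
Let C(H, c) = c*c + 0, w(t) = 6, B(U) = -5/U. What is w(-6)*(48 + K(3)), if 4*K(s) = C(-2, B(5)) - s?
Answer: 285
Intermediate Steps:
C(H, c) = c² (C(H, c) = c² + 0 = c²)
K(s) = ¼ - s/4 (K(s) = ((-5/5)² - s)/4 = ((-5*⅕)² - s)/4 = ((-1)² - s)/4 = (1 - s)/4 = ¼ - s/4)
w(-6)*(48 + K(3)) = 6*(48 + (¼ - ¼*3)) = 6*(48 + (¼ - ¾)) = 6*(48 - ½) = 6*(95/2) = 285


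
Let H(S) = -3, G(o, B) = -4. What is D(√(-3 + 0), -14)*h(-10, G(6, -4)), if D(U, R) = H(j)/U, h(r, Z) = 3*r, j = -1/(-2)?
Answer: -30*I*√3 ≈ -51.962*I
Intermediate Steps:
j = ½ (j = -1*(-½) = ½ ≈ 0.50000)
D(U, R) = -3/U
D(√(-3 + 0), -14)*h(-10, G(6, -4)) = (-3/√(-3 + 0))*(3*(-10)) = -3*(-I*√3/3)*(-30) = -(-1)*I*√3*(-30) = (I*√3)*(-30) = -30*I*√3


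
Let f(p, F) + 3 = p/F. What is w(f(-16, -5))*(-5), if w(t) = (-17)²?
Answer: -1445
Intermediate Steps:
f(p, F) = -3 + p/F
w(t) = 289
w(f(-16, -5))*(-5) = 289*(-5) = -1445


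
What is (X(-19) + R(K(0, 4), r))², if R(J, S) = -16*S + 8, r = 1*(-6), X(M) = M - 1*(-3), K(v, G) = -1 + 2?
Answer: 7744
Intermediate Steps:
K(v, G) = 1
X(M) = 3 + M (X(M) = M + 3 = 3 + M)
r = -6
R(J, S) = 8 - 16*S
(X(-19) + R(K(0, 4), r))² = ((3 - 19) + (8 - 16*(-6)))² = (-16 + (8 + 96))² = (-16 + 104)² = 88² = 7744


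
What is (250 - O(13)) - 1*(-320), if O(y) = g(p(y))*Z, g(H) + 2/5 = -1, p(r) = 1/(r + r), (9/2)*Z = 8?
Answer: 25762/45 ≈ 572.49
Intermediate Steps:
Z = 16/9 (Z = (2/9)*8 = 16/9 ≈ 1.7778)
p(r) = 1/(2*r)
g(H) = -7/5 (g(H) = -2/5 - 1 = -7/5)
O(y) = -112/45 (O(y) = -7/5*16/9 = -112/45)
(250 - O(13)) - 1*(-320) = (250 - 1*(-112/45)) - 1*(-320) = (250 + 112/45) + 320 = 11362/45 + 320 = 25762/45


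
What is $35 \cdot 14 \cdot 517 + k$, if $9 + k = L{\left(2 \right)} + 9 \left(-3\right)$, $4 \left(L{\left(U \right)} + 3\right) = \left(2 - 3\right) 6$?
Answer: $\frac{506579}{2} \approx 2.5329 \cdot 10^{5}$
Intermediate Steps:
$L{\left(U \right)} = - \frac{9}{2}$ ($L{\left(U \right)} = -3 + \frac{\left(2 - 3\right) 6}{4} = -3 + \frac{\left(-1\right) 6}{4} = -3 + \frac{1}{4} \left(-6\right) = -3 - \frac{3}{2} = - \frac{9}{2}$)
$k = - \frac{81}{2}$ ($k = -9 + \left(- \frac{9}{2} + 9 \left(-3\right)\right) = -9 - \frac{63}{2} = - \frac{81}{2} \approx -40.5$)
$35 \cdot 14 \cdot 517 + k = 35 \cdot 14 \cdot 517 - \frac{81}{2} = 490 \cdot 517 - \frac{81}{2} = 253330 - \frac{81}{2} = \frac{506579}{2}$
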